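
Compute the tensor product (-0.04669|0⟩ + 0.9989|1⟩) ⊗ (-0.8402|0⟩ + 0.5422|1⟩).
0.03923|00⟩ - 0.02532|01⟩ - 0.8393|10⟩ + 0.5416|11⟩

amp(|b₁b₂…⟩) = product of the factor amplitudes for bits b₁, b₂, …; only kets whose every factor amplitude is nonzero survive.
|00⟩: (-0.04669)(-0.8402) = 0.03923
|01⟩: (-0.04669)(0.5422) = -0.02532
|10⟩: (0.9989)(-0.8402) = -0.8393
|11⟩: (0.9989)(0.5422) = 0.5416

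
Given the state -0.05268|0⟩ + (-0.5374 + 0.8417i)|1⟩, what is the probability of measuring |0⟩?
0.002775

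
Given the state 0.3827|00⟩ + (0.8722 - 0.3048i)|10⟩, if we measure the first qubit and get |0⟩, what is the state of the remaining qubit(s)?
|0⟩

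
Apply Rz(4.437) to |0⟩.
(-0.6034 - 0.7975i)|0⟩

Rz(4.437) = [[e^(−iθ/2), 0], [0, e^(iθ/2)]] with e^(±iθ/2) = cos(θ/2) ± i·sin(θ/2); θ = 4.437, cos(θ/2) ≈ -0.603357, sin(θ/2) ≈ 0.797471.
With a = amp(|0⟩) = 1 and b = amp(|1⟩) = 0:
new amp(|0⟩) = (-0.603357 - 0.797471i)·a = (-0.6034 - 0.7975i)
new amp(|1⟩) = (-0.603357 + 0.797471i)·b = 0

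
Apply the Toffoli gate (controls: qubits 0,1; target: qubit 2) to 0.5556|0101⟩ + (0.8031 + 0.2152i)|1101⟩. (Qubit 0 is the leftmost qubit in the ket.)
0.5556|0101⟩ + (0.8031 + 0.2152i)|1111⟩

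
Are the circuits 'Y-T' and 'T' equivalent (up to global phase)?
No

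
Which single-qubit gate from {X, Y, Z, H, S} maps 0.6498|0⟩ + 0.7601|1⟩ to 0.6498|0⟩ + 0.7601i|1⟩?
S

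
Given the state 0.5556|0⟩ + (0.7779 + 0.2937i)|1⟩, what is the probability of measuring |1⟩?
0.6914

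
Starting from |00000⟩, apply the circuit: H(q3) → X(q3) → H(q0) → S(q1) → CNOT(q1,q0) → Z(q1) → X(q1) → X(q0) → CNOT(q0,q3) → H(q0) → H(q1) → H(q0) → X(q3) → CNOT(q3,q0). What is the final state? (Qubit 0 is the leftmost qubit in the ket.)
1/√8|00000⟩ + 1/√8|00010⟩ - 1/√8|01000⟩ - 1/√8|01010⟩ + 1/√8|10000⟩ + 1/√8|10010⟩ - 1/√8|11000⟩ - 1/√8|11010⟩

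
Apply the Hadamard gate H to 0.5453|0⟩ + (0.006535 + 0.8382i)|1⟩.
(0.3902 + 0.5927i)|0⟩ + (0.381 - 0.5927i)|1⟩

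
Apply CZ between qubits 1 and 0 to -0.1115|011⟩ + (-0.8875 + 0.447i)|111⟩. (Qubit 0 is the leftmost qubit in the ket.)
-0.1115|011⟩ + (0.8875 - 0.447i)|111⟩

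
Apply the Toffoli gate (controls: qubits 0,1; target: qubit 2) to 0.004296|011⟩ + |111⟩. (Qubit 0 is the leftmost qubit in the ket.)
0.004296|011⟩ + |110⟩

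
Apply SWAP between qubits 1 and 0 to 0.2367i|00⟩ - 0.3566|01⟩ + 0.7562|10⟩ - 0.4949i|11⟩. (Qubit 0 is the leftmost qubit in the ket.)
0.2367i|00⟩ + 0.7562|01⟩ - 0.3566|10⟩ - 0.4949i|11⟩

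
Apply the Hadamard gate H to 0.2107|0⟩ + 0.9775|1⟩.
0.8402|0⟩ - 0.5422|1⟩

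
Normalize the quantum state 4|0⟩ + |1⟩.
0.9701|0⟩ + 0.2425|1⟩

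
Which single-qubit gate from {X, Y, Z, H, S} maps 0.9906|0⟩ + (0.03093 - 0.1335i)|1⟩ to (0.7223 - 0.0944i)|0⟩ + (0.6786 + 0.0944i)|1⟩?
H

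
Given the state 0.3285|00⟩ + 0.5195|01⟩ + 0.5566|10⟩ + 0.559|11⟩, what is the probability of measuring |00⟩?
0.1079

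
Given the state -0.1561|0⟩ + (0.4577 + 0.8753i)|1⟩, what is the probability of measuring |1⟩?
0.9756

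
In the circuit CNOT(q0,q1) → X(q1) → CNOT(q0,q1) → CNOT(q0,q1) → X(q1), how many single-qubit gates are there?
2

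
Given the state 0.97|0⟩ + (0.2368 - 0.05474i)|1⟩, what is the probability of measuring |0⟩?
0.9409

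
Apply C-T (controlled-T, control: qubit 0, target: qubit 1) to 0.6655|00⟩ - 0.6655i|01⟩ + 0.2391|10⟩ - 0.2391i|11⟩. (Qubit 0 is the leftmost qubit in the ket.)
0.6655|00⟩ - 0.6655i|01⟩ + 0.2391|10⟩ + (0.1691 - 0.1691i)|11⟩

C-T leaves the control-|0⟩ kets |00⟩, |01⟩ unchanged and applies T to qubit 1 on the control-|1⟩ pair (|10⟩, |11⟩).
T = [[1, 0], [0, (1/√2 + (1/√2)i)]].
With a = amp(|10⟩) = 0.2391 and b = amp(|11⟩) = -0.2391i:
new amp(|10⟩) = (1)·a = 0.2391
new amp(|11⟩) = (1/√2 + (1/√2)i)·b = (0.1691 - 0.1691i)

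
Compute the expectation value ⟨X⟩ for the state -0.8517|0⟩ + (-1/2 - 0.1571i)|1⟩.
0.8517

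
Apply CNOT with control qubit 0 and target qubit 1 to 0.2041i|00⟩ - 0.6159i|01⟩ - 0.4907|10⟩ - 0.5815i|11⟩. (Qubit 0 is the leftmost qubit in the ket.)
0.2041i|00⟩ - 0.6159i|01⟩ - 0.5815i|10⟩ - 0.4907|11⟩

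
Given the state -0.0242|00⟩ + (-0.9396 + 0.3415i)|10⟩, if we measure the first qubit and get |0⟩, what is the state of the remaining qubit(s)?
-|0⟩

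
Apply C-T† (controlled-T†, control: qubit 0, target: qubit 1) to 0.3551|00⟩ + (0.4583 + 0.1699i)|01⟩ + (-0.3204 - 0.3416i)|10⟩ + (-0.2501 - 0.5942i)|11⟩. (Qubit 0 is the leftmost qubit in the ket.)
0.3551|00⟩ + (0.4583 + 0.1699i)|01⟩ + (-0.3204 - 0.3416i)|10⟩ + (-0.597 - 0.2433i)|11⟩

C-T† leaves the control-|0⟩ kets |00⟩, |01⟩ unchanged and applies T† to qubit 1 on the control-|1⟩ pair (|10⟩, |11⟩).
T† = [[1, 0], [0, (1/√2 - (1/√2)i)]].
With a = amp(|10⟩) = (-0.3204 - 0.3416i) and b = amp(|11⟩) = (-0.2501 - 0.5942i):
new amp(|10⟩) = (1)·a = (-0.3204 - 0.3416i)
new amp(|11⟩) = (1/√2 - (1/√2)i)·b = (-0.597 - 0.2433i)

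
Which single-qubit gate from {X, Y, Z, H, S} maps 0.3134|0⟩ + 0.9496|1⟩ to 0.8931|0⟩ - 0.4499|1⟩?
H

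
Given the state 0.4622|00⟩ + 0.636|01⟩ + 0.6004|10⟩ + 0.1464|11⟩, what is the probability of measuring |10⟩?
0.3605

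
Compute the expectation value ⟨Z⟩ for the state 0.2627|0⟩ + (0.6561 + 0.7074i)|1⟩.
-0.8619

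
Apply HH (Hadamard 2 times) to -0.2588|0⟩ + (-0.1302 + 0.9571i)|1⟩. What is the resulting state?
-0.2588|0⟩ + (-0.1302 + 0.9571i)|1⟩

H² = I, so an even number of Hadamards cancels: H^2 = I and the state is unchanged.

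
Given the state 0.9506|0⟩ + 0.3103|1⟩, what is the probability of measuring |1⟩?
0.09629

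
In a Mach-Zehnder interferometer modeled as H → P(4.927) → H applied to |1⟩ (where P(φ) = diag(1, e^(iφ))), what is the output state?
(0.3935 + 0.4885i)|0⟩ + (0.6065 - 0.4885i)|1⟩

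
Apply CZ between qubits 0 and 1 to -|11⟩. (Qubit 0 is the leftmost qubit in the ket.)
|11⟩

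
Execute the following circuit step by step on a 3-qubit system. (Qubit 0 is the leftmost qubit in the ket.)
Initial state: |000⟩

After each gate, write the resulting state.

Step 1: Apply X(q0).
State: |100⟩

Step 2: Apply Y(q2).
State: i|101⟩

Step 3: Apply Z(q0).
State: -i|101⟩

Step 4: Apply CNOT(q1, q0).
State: -i|101⟩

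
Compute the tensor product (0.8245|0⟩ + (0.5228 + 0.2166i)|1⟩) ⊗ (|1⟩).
0.8245|01⟩ + (0.5228 + 0.2166i)|11⟩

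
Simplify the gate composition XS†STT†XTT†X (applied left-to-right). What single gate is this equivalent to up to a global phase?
X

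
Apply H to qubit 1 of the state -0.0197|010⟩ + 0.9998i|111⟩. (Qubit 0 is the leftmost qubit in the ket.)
-0.01393|000⟩ + 0.01393|010⟩ + 0.707i|101⟩ - 0.707i|111⟩

H on qubit 1 mixes each pair of kets that differ only in qubit 1: amplitudes (a, b) of (|…0…⟩, |…1…⟩) become ((a + b)/√2, (a − b)/√2). Kets absent from the input have amplitude 0.
(|000⟩, |010⟩): (a, b) = (0, -0.0197) → (-0.01393, 0.01393)
(|101⟩, |111⟩): (a, b) = (0, 0.9998i) → (0.707i, -0.707i)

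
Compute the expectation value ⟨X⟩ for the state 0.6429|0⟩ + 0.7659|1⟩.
0.9848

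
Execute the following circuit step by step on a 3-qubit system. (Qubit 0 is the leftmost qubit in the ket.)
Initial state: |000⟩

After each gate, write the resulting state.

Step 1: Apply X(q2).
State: |001⟩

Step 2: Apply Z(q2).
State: -|001⟩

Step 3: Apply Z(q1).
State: -|001⟩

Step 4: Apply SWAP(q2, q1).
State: -|010⟩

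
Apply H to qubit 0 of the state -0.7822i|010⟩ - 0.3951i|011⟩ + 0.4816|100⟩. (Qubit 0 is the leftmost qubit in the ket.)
0.3405|000⟩ - 0.5531i|010⟩ - 0.2794i|011⟩ - 0.3405|100⟩ - 0.5531i|110⟩ - 0.2794i|111⟩

H on qubit 0 mixes each pair of kets that differ only in qubit 0: amplitudes (a, b) of (|…0…⟩, |…1…⟩) become ((a + b)/√2, (a − b)/√2). Kets absent from the input have amplitude 0.
(|000⟩, |100⟩): (a, b) = (0, 0.4816) → (0.3405, -0.3405)
(|010⟩, |110⟩): (a, b) = (-0.7822i, 0) → (-0.5531i, -0.5531i)
(|011⟩, |111⟩): (a, b) = (-0.3951i, 0) → (-0.2794i, -0.2794i)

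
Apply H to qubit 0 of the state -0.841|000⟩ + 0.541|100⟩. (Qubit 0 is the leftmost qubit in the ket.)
-0.2121|000⟩ - 0.9772|100⟩

H on qubit 0 mixes each pair of kets that differ only in qubit 0: amplitudes (a, b) of (|…0…⟩, |…1…⟩) become ((a + b)/√2, (a − b)/√2). Kets absent from the input have amplitude 0.
(|000⟩, |100⟩): (a, b) = (-0.841, 0.541) → (-0.2121, -0.9772)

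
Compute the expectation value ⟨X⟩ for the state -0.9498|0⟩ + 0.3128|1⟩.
-0.5942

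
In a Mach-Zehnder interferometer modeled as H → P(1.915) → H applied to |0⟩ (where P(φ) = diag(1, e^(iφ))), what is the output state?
(0.3313 + 0.4707i)|0⟩ + (0.6687 - 0.4707i)|1⟩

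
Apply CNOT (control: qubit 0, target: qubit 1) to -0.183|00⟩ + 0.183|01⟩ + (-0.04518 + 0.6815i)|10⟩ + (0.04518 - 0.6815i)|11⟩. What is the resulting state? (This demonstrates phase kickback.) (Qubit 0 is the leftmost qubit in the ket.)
-0.183|00⟩ + 0.183|01⟩ + (0.04518 - 0.6815i)|10⟩ + (-0.04518 + 0.6815i)|11⟩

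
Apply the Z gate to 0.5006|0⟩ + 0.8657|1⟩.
0.5006|0⟩ - 0.8657|1⟩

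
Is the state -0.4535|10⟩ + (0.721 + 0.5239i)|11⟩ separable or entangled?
Separable

Writing the state as a|00⟩ + b|01⟩ + c|10⟩ + d|11⟩, it is a product state iff ad − bc = 0.
Here (a, b, c, d) = (0, 0, -0.4535, (0.721 + 0.5239i)): ad − bc = (0)(0.721 + 0.5239i) − (0)(-0.4535) = 0, so the state is separable.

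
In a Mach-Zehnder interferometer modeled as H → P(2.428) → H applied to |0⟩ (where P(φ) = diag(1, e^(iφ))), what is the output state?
(0.122 + 0.3273i)|0⟩ + (0.878 - 0.3273i)|1⟩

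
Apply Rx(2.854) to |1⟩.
-0.9897i|0⟩ + 0.1433|1⟩

Rx(2.854) = [[cos(θ/2), −i·sin(θ/2)], [−i·sin(θ/2), cos(θ/2)]]; θ = 2.854, cos(θ/2) ≈ 0.143301, sin(θ/2) ≈ 0.989679.
With a = amp(|0⟩) = 0 and b = amp(|1⟩) = 1:
new amp(|0⟩) = (0.143301)·a + (-0.989679i)·b = -0.9897i
new amp(|1⟩) = (-0.989679i)·a + (0.143301)·b = 0.1433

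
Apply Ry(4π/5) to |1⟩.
-0.9511|0⟩ + 0.309|1⟩

Ry(4π/5) = [[cos(θ/2), −sin(θ/2)], [sin(θ/2), cos(θ/2)]]; θ = 4π/5, cos(θ/2) ≈ 0.309017, sin(θ/2) ≈ 0.951057.
With a = amp(|0⟩) = 0 and b = amp(|1⟩) = 1:
new amp(|0⟩) = (0.309017)·a + (-0.951057)·b = -0.9511
new amp(|1⟩) = (0.951057)·a + (0.309017)·b = 0.309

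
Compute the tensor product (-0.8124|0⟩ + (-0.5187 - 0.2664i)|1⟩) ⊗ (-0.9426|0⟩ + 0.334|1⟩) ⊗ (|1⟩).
0.7658|001⟩ - 0.2713|011⟩ + (0.4889 + 0.2511i)|101⟩ + (-0.1732 - 0.08898i)|111⟩

amp(|b₁b₂…⟩) = product of the factor amplitudes for bits b₁, b₂, …; only kets whose every factor amplitude is nonzero survive.
|001⟩: (-0.8124)(-0.9426)(1) = 0.7658
|011⟩: (-0.8124)(0.334)(1) = -0.2713
|101⟩: (-0.5187 - 0.2664i)(-0.9426)(1) = (0.4889 + 0.2511i)
|111⟩: (-0.5187 - 0.2664i)(0.334)(1) = (-0.1732 - 0.08898i)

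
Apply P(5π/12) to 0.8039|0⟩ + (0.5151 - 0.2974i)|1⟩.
0.8039|0⟩ + (0.4206 + 0.4206i)|1⟩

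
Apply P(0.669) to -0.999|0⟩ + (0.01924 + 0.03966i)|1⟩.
-0.999|0⟩ + (-0.009505 + 0.04304i)|1⟩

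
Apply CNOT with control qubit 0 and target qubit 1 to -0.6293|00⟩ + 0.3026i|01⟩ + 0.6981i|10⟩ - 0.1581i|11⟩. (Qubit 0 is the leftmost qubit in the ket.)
-0.6293|00⟩ + 0.3026i|01⟩ - 0.1581i|10⟩ + 0.6981i|11⟩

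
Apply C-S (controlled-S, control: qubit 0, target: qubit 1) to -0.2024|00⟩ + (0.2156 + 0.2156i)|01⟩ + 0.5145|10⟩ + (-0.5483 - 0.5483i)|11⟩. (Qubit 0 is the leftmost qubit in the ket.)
-0.2024|00⟩ + (0.2156 + 0.2156i)|01⟩ + 0.5145|10⟩ + (0.5483 - 0.5483i)|11⟩

C-S leaves the control-|0⟩ kets |00⟩, |01⟩ unchanged and applies S to qubit 1 on the control-|1⟩ pair (|10⟩, |11⟩).
S = [[1, 0], [0, i]].
With a = amp(|10⟩) = 0.5145 and b = amp(|11⟩) = (-0.5483 - 0.5483i):
new amp(|10⟩) = (1)·a = 0.5145
new amp(|11⟩) = (i)·b = (0.5483 - 0.5483i)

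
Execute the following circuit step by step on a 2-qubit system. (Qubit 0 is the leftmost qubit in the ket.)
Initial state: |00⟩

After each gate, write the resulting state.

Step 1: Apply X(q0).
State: |10⟩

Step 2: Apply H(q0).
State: 1/√2|00⟩ - 1/√2|10⟩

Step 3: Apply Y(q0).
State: (1/√2)i|00⟩ + (1/√2)i|10⟩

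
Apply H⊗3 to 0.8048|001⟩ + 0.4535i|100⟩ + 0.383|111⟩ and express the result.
(0.42 + 0.1603i)|000⟩ + (-0.42 + 0.1603i)|001⟩ + (0.1491 + 0.1603i)|010⟩ + (-0.1491 + 0.1603i)|011⟩ + (0.1491 - 0.1603i)|100⟩ + (-0.1491 - 0.1603i)|101⟩ + (0.42 - 0.1603i)|110⟩ + (-0.42 - 0.1603i)|111⟩

H⊗3 gives amp(|y⟩) = (1/2√2) Σ_x (−1)^(x·y) amp(|x⟩), where x·y is the number of positions in which both x and y have a 1.
|000⟩: (0.8048 + 0.4535i + 0.383)/(2√2) = (0.42 + 0.1603i)
|001⟩: (-0.8048 + 0.4535i - 0.383)/(2√2) = (-0.42 + 0.1603i)
|010⟩: (0.8048 + 0.4535i - 0.383)/(2√2) = (0.1491 + 0.1603i)
|011⟩: (-0.8048 + 0.4535i + 0.383)/(2√2) = (-0.1491 + 0.1603i)
|100⟩: (0.8048 - 0.4535i - 0.383)/(2√2) = (0.1491 - 0.1603i)
|101⟩: (-0.8048 - 0.4535i + 0.383)/(2√2) = (-0.1491 - 0.1603i)
|110⟩: (0.8048 - 0.4535i + 0.383)/(2√2) = (0.42 - 0.1603i)
|111⟩: (-0.8048 - 0.4535i - 0.383)/(2√2) = (-0.42 - 0.1603i)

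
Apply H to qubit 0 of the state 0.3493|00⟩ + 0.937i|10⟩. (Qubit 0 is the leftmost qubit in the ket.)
(0.247 + 0.6626i)|00⟩ + (0.247 - 0.6626i)|10⟩

H on qubit 0 mixes each pair of kets that differ only in qubit 0: amplitudes (a, b) of (|…0…⟩, |…1…⟩) become ((a + b)/√2, (a − b)/√2). Kets absent from the input have amplitude 0.
(|00⟩, |10⟩): (a, b) = (0.3493, 0.937i) → ((0.247 + 0.6626i), (0.247 - 0.6626i))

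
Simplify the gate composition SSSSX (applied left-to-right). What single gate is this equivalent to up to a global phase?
X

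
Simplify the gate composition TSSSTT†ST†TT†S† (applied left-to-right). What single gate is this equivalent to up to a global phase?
S†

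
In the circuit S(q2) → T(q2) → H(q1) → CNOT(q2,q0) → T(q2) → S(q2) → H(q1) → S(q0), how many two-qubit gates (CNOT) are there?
1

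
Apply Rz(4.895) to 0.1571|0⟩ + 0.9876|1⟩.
(-0.1208 - 0.1005i)|0⟩ + (-0.7591 + 0.6318i)|1⟩

Rz(4.895) = [[e^(−iθ/2), 0], [0, e^(iθ/2)]] with e^(±iθ/2) = cos(θ/2) ± i·sin(θ/2); θ = 4.895, cos(θ/2) ≈ -0.768634, sin(θ/2) ≈ 0.639688.
With a = amp(|0⟩) = 0.1571 and b = amp(|1⟩) = 0.9876:
new amp(|0⟩) = (-0.768634 - 0.639688i)·a = (-0.1208 - 0.1005i)
new amp(|1⟩) = (-0.768634 + 0.639688i)·b = (-0.7591 + 0.6318i)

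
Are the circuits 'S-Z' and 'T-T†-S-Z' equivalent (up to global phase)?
Yes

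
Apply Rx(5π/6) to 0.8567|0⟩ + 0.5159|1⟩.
(0.2217 - 0.4983i)|0⟩ + (0.1335 - 0.8275i)|1⟩

Rx(5π/6) = [[cos(θ/2), −i·sin(θ/2)], [−i·sin(θ/2), cos(θ/2)]]; θ = 5π/6, cos(θ/2) ≈ 0.258819, sin(θ/2) ≈ 0.965926.
With a = amp(|0⟩) = 0.8567 and b = amp(|1⟩) = 0.5159:
new amp(|0⟩) = (0.258819)·a + (-0.965926i)·b = (0.2217 - 0.4983i)
new amp(|1⟩) = (-0.965926i)·a + (0.258819)·b = (0.1335 - 0.8275i)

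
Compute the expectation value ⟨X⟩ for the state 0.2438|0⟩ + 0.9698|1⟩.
0.4729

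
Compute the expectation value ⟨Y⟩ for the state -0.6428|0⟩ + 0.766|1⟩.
0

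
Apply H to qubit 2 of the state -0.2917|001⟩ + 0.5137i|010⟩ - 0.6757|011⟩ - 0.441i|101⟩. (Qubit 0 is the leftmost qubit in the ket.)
-0.2063|000⟩ + 0.2063|001⟩ + (-0.4778 + 0.3632i)|010⟩ + (0.4778 + 0.3632i)|011⟩ - 0.3118i|100⟩ + 0.3118i|101⟩

H on qubit 2 mixes each pair of kets that differ only in qubit 2: amplitudes (a, b) of (|…0…⟩, |…1…⟩) become ((a + b)/√2, (a − b)/√2). Kets absent from the input have amplitude 0.
(|000⟩, |001⟩): (a, b) = (0, -0.2917) → (-0.2063, 0.2063)
(|010⟩, |011⟩): (a, b) = (0.5137i, -0.6757) → ((-0.4778 + 0.3632i), (0.4778 + 0.3632i))
(|100⟩, |101⟩): (a, b) = (0, -0.441i) → (-0.3118i, 0.3118i)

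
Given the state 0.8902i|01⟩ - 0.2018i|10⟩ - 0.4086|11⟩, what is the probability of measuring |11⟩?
0.167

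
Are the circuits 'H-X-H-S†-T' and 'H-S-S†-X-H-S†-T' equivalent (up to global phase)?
Yes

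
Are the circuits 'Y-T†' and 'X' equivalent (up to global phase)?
No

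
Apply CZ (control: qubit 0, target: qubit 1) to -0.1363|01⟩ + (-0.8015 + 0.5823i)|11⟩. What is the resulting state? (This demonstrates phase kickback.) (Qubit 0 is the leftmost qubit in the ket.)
-0.1363|01⟩ + (0.8015 - 0.5823i)|11⟩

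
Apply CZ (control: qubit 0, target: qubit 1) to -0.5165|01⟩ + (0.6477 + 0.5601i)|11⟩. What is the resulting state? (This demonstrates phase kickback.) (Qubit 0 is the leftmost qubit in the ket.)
-0.5165|01⟩ + (-0.6477 - 0.5601i)|11⟩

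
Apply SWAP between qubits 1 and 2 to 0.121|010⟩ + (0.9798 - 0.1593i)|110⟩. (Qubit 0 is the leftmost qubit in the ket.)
0.121|001⟩ + (0.9798 - 0.1593i)|101⟩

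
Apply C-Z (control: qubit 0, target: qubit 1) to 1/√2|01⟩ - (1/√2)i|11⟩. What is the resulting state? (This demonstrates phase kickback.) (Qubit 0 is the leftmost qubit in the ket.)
1/√2|01⟩ + (1/√2)i|11⟩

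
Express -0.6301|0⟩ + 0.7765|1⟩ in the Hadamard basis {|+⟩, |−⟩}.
0.1035|+⟩ - 0.9946|−⟩

With |ψ⟩ = α|0⟩ + β|1⟩, the Hadamard-basis coefficients are ⟨+|ψ⟩ = (α + β)/√2 and ⟨−|ψ⟩ = (α − β)/√2.
Here α = -0.6301, β = 0.7765: (α + β)/√2 = 0.1035, (α − β)/√2 = -0.9946.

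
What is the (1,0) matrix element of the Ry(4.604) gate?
0.7444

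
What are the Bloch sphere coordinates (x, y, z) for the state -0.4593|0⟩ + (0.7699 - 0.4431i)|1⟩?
(-0.7072, 0.407, -0.5781)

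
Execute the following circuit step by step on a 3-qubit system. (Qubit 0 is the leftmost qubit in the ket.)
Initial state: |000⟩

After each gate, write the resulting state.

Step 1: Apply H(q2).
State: 1/√2|000⟩ + 1/√2|001⟩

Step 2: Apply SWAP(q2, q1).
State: 1/√2|000⟩ + 1/√2|010⟩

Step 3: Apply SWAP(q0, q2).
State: 1/√2|000⟩ + 1/√2|010⟩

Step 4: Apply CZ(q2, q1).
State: 1/√2|000⟩ + 1/√2|010⟩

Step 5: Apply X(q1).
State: 1/√2|000⟩ + 1/√2|010⟩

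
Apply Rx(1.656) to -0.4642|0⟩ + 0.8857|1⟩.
(-0.314 - 0.6524i)|0⟩ + (0.599 + 0.3419i)|1⟩

Rx(1.656) = [[cos(θ/2), −i·sin(θ/2)], [−i·sin(θ/2), cos(θ/2)]]; θ = 1.656, cos(θ/2) ≈ 0.67635, sin(θ/2) ≈ 0.73658.
With a = amp(|0⟩) = -0.4642 and b = amp(|1⟩) = 0.8857:
new amp(|0⟩) = (0.67635)·a + (-0.73658i)·b = (-0.314 - 0.6524i)
new amp(|1⟩) = (-0.73658i)·a + (0.67635)·b = (0.599 + 0.3419i)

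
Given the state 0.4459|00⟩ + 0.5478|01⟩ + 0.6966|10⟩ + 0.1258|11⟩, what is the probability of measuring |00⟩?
0.1988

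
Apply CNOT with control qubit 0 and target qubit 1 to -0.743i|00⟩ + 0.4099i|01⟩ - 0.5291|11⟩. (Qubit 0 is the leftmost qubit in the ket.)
-0.743i|00⟩ + 0.4099i|01⟩ - 0.5291|10⟩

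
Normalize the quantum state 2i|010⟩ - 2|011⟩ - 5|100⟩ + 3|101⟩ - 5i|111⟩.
0.2443i|010⟩ - 0.2443|011⟩ - 0.6108|100⟩ + 0.3665|101⟩ - 0.6108i|111⟩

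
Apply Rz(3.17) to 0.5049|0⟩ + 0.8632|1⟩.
(-0.007171 - 0.5048i)|0⟩ + (-0.01226 + 0.8631i)|1⟩

Rz(3.17) = [[e^(−iθ/2), 0], [0, e^(iθ/2)]] with e^(±iθ/2) = cos(θ/2) ± i·sin(θ/2); θ = 3.17, cos(θ/2) ≈ -0.0142032, sin(θ/2) ≈ 0.999899.
With a = amp(|0⟩) = 0.5049 and b = amp(|1⟩) = 0.8632:
new amp(|0⟩) = (-0.0142032 - 0.999899i)·a = (-0.007171 - 0.5048i)
new amp(|1⟩) = (-0.0142032 + 0.999899i)·b = (-0.01226 + 0.8631i)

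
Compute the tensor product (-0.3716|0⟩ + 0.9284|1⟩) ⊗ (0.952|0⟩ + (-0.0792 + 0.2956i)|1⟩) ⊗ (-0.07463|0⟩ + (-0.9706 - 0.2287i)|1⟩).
0.0264|000⟩ + (0.3434 + 0.08091i)|001⟩ + (-0.002196 + 0.008198i)|010⟩ + (-0.05369 + 0.09988i)|011⟩ - 0.06596|100⟩ + (-0.8579 - 0.2021i)|101⟩ + (0.005487 - 0.02048i)|110⟩ + (0.1341 - 0.2496i)|111⟩

amp(|b₁b₂…⟩) = product of the factor amplitudes for bits b₁, b₂, …; only kets whose every factor amplitude is nonzero survive.
|000⟩: (-0.3716)(0.952)(-0.07463) = 0.0264
|001⟩: (-0.3716)(0.952)(-0.9706 - 0.2287i) = (0.3434 + 0.08091i)
|010⟩: (-0.3716)(-0.0792 + 0.2956i)(-0.07463) = (-0.002196 + 0.008198i)
|011⟩: (-0.3716)(-0.0792 + 0.2956i)(-0.9706 - 0.2287i) = (-0.05369 + 0.09988i)
|100⟩: (0.9284)(0.952)(-0.07463) = -0.06596
|101⟩: (0.9284)(0.952)(-0.9706 - 0.2287i) = (-0.8579 - 0.2021i)
|110⟩: (0.9284)(-0.0792 + 0.2956i)(-0.07463) = (0.005487 - 0.02048i)
|111⟩: (0.9284)(-0.0792 + 0.2956i)(-0.9706 - 0.2287i) = (0.1341 - 0.2496i)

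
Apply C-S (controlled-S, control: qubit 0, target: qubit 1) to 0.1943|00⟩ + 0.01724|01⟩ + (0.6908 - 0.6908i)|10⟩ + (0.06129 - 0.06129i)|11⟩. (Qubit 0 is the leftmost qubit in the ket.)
0.1943|00⟩ + 0.01724|01⟩ + (0.6908 - 0.6908i)|10⟩ + (0.06129 + 0.06129i)|11⟩

C-S leaves the control-|0⟩ kets |00⟩, |01⟩ unchanged and applies S to qubit 1 on the control-|1⟩ pair (|10⟩, |11⟩).
S = [[1, 0], [0, i]].
With a = amp(|10⟩) = (0.6908 - 0.6908i) and b = amp(|11⟩) = (0.06129 - 0.06129i):
new amp(|10⟩) = (1)·a = (0.6908 - 0.6908i)
new amp(|11⟩) = (i)·b = (0.06129 + 0.06129i)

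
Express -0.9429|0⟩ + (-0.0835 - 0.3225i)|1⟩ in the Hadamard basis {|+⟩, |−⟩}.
(-0.7258 - 0.228i)|+⟩ + (-0.6077 + 0.228i)|−⟩

With |ψ⟩ = α|0⟩ + β|1⟩, the Hadamard-basis coefficients are ⟨+|ψ⟩ = (α + β)/√2 and ⟨−|ψ⟩ = (α − β)/√2.
Here α = -0.9429, β = (-0.0835 - 0.3225i): (α + β)/√2 = (-0.7258 - 0.228i), (α − β)/√2 = (-0.6077 + 0.228i).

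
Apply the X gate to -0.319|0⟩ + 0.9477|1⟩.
0.9477|0⟩ - 0.319|1⟩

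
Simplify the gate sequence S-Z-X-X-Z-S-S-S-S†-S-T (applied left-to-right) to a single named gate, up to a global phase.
T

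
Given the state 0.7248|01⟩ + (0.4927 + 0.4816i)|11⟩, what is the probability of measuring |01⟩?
0.5253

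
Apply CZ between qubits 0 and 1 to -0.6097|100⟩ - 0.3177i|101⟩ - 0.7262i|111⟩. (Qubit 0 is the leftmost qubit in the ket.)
-0.6097|100⟩ - 0.3177i|101⟩ + 0.7262i|111⟩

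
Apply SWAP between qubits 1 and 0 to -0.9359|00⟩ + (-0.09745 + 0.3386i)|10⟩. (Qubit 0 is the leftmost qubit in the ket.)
-0.9359|00⟩ + (-0.09745 + 0.3386i)|01⟩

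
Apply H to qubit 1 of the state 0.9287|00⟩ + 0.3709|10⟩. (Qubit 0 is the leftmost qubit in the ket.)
0.6567|00⟩ + 0.6567|01⟩ + 0.2623|10⟩ + 0.2623|11⟩

H on qubit 1 mixes each pair of kets that differ only in qubit 1: amplitudes (a, b) of (|…0…⟩, |…1…⟩) become ((a + b)/√2, (a − b)/√2). Kets absent from the input have amplitude 0.
(|00⟩, |01⟩): (a, b) = (0.9287, 0) → (0.6567, 0.6567)
(|10⟩, |11⟩): (a, b) = (0.3709, 0) → (0.2623, 0.2623)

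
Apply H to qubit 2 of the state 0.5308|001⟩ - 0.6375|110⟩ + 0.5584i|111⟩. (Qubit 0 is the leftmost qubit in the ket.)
0.3753|000⟩ - 0.3753|001⟩ + (-0.4508 + 0.3948i)|110⟩ + (-0.4508 - 0.3948i)|111⟩

H on qubit 2 mixes each pair of kets that differ only in qubit 2: amplitudes (a, b) of (|…0…⟩, |…1…⟩) become ((a + b)/√2, (a − b)/√2). Kets absent from the input have amplitude 0.
(|000⟩, |001⟩): (a, b) = (0, 0.5308) → (0.3753, -0.3753)
(|110⟩, |111⟩): (a, b) = (-0.6375, 0.5584i) → ((-0.4508 + 0.3948i), (-0.4508 - 0.3948i))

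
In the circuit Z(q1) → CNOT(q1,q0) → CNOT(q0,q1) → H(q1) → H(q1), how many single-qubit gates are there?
3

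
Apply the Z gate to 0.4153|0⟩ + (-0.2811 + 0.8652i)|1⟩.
0.4153|0⟩ + (0.2811 - 0.8652i)|1⟩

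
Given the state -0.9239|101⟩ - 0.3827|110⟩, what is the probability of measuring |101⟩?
0.8536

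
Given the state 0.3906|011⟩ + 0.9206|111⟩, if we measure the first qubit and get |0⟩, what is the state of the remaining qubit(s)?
|11⟩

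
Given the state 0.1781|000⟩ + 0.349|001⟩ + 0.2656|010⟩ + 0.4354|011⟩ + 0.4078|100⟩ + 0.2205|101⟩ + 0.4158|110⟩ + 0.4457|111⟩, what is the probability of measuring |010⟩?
0.07054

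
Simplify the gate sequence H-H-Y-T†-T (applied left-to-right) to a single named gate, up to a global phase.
Y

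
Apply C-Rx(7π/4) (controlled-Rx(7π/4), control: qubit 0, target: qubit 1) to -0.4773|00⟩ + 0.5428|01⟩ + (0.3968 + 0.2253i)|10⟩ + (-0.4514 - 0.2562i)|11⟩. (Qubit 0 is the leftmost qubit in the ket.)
-0.4773|00⟩ + 0.5428|01⟩ + (-0.4646 - 0.03541i)|10⟩ + (0.5033 + 0.08485i)|11⟩

C-Rx(7π/4) leaves the control-|0⟩ kets |00⟩, |01⟩ unchanged and applies Rx(7π/4) to qubit 1 on the control-|1⟩ pair (|10⟩, |11⟩).
Rx(7π/4) = [[cos(θ/2), −i·sin(θ/2)], [−i·sin(θ/2), cos(θ/2)]]; θ = 7π/4, cos(θ/2) ≈ -0.92388, sin(θ/2) ≈ 0.382683.
With a = amp(|10⟩) = (0.3968 + 0.2253i) and b = amp(|11⟩) = (-0.4514 - 0.2562i):
new amp(|10⟩) = (-0.92388)·a + (-0.382683i)·b = (-0.4646 - 0.03541i)
new amp(|11⟩) = (-0.382683i)·a + (-0.92388)·b = (0.5033 + 0.08485i)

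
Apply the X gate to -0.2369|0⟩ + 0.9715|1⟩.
0.9715|0⟩ - 0.2369|1⟩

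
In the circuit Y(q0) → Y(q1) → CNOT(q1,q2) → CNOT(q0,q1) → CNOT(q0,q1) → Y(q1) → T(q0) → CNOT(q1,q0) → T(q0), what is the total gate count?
9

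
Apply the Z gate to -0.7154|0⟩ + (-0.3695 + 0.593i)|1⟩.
-0.7154|0⟩ + (0.3695 - 0.593i)|1⟩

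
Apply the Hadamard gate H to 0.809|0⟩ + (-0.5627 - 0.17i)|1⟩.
(0.1742 - 0.1202i)|0⟩ + (0.9699 + 0.1202i)|1⟩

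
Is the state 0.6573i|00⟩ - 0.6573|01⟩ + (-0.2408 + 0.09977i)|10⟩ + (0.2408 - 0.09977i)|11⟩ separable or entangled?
Entangled

Writing the state as a|00⟩ + b|01⟩ + c|10⟩ + d|11⟩, it is a product state iff ad − bc = 0.
Here (a, b, c, d) = (0.6573i, -0.6573, (-0.2408 + 0.09977i), (0.2408 - 0.09977i)): ad − bc = (0.6573i)(0.2408 - 0.09977i) − (-0.6573)(-0.2408 + 0.09977i) = (-0.0927 + 0.2239i) ≠ 0, so the state is entangled.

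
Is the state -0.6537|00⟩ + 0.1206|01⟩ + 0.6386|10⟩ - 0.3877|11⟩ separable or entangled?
Entangled

Writing the state as a|00⟩ + b|01⟩ + c|10⟩ + d|11⟩, it is a product state iff ad − bc = 0.
Here (a, b, c, d) = (-0.6537, 0.1206, 0.6386, -0.3877): ad − bc = (-0.6537)(-0.3877) − (0.1206)(0.6386) = 0.1764 ≠ 0, so the state is entangled.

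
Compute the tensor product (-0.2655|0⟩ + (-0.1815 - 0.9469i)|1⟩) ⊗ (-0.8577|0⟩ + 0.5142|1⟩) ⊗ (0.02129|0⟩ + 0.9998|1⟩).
0.004848|000⟩ + 0.2277|001⟩ - 0.002907|010⟩ - 0.1365|011⟩ + (0.003314 + 0.01729i)|100⟩ + (0.1556 + 0.812i)|101⟩ + (-0.001987 - 0.01037i)|110⟩ + (-0.09331 - 0.4868i)|111⟩

amp(|b₁b₂…⟩) = product of the factor amplitudes for bits b₁, b₂, …; only kets whose every factor amplitude is nonzero survive.
|000⟩: (-0.2655)(-0.8577)(0.02129) = 0.004848
|001⟩: (-0.2655)(-0.8577)(0.9998) = 0.2277
|010⟩: (-0.2655)(0.5142)(0.02129) = -0.002907
|011⟩: (-0.2655)(0.5142)(0.9998) = -0.1365
|100⟩: (-0.1815 - 0.9469i)(-0.8577)(0.02129) = (0.003314 + 0.01729i)
|101⟩: (-0.1815 - 0.9469i)(-0.8577)(0.9998) = (0.1556 + 0.812i)
|110⟩: (-0.1815 - 0.9469i)(0.5142)(0.02129) = (-0.001987 - 0.01037i)
|111⟩: (-0.1815 - 0.9469i)(0.5142)(0.9998) = (-0.09331 - 0.4868i)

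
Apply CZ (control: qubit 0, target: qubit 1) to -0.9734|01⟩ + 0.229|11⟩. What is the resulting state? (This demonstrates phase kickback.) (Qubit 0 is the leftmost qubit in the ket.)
-0.9734|01⟩ - 0.229|11⟩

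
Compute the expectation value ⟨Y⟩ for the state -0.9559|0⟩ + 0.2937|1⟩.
0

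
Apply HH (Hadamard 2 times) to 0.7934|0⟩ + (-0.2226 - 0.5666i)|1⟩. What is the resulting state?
0.7934|0⟩ + (-0.2226 - 0.5666i)|1⟩

H² = I, so an even number of Hadamards cancels: H^2 = I and the state is unchanged.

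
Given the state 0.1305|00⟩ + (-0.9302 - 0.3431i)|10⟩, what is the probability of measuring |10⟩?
0.983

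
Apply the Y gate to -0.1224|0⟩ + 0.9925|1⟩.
-0.9925i|0⟩ - 0.1224i|1⟩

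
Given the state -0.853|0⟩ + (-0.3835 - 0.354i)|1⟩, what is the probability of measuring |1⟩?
0.2724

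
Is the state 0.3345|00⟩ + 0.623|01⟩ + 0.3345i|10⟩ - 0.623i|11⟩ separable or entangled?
Entangled

Writing the state as a|00⟩ + b|01⟩ + c|10⟩ + d|11⟩, it is a product state iff ad − bc = 0.
Here (a, b, c, d) = (0.3345, 0.623, 0.3345i, -0.623i): ad − bc = (0.3345)(-0.623i) − (0.623)(0.3345i) = -0.4168i ≠ 0, so the state is entangled.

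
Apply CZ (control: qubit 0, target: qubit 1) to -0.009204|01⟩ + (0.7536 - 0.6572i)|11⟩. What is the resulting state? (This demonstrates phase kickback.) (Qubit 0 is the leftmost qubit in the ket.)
-0.009204|01⟩ + (-0.7536 + 0.6572i)|11⟩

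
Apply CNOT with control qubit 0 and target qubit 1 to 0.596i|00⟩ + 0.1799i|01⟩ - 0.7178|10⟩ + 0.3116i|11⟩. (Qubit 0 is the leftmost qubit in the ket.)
0.596i|00⟩ + 0.1799i|01⟩ + 0.3116i|10⟩ - 0.7178|11⟩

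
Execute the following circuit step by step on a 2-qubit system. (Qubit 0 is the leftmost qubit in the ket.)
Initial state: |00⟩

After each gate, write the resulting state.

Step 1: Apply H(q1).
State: 1/√2|00⟩ + 1/√2|01⟩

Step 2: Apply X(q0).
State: 1/√2|10⟩ + 1/√2|11⟩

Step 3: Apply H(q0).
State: 1/2|00⟩ + 1/2|01⟩ - 1/2|10⟩ - 1/2|11⟩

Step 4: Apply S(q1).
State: 1/2|00⟩ + (1/2)i|01⟩ - 1/2|10⟩ - (1/2)i|11⟩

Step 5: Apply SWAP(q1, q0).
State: 1/2|00⟩ - 1/2|01⟩ + (1/2)i|10⟩ - (1/2)i|11⟩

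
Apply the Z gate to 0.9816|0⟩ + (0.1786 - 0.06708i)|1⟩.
0.9816|0⟩ + (-0.1786 + 0.06708i)|1⟩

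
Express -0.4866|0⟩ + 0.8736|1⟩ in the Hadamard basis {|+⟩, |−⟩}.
0.2737|+⟩ - 0.9618|−⟩

With |ψ⟩ = α|0⟩ + β|1⟩, the Hadamard-basis coefficients are ⟨+|ψ⟩ = (α + β)/√2 and ⟨−|ψ⟩ = (α − β)/√2.
Here α = -0.4866, β = 0.8736: (α + β)/√2 = 0.2737, (α − β)/√2 = -0.9618.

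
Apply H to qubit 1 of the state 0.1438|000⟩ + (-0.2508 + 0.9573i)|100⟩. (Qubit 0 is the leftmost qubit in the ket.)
0.1017|000⟩ + 0.1017|010⟩ + (-0.1773 + 0.6769i)|100⟩ + (-0.1773 + 0.6769i)|110⟩

H on qubit 1 mixes each pair of kets that differ only in qubit 1: amplitudes (a, b) of (|…0…⟩, |…1…⟩) become ((a + b)/√2, (a − b)/√2). Kets absent from the input have amplitude 0.
(|000⟩, |010⟩): (a, b) = (0.1438, 0) → (0.1017, 0.1017)
(|100⟩, |110⟩): (a, b) = ((-0.2508 + 0.9573i), 0) → ((-0.1773 + 0.6769i), (-0.1773 + 0.6769i))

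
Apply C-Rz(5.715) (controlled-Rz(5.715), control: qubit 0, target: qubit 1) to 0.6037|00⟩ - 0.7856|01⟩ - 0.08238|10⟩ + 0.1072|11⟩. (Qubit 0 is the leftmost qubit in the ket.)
0.6037|00⟩ - 0.7856|01⟩ + (0.07908 + 0.02309i)|10⟩ + (-0.1029 + 0.03005i)|11⟩

C-Rz(5.715) leaves the control-|0⟩ kets |00⟩, |01⟩ unchanged and applies Rz(5.715) to qubit 1 on the control-|1⟩ pair (|10⟩, |11⟩).
Rz(5.715) = [[e^(−iθ/2), 0], [0, e^(iθ/2)]] with e^(±iθ/2) = cos(θ/2) ± i·sin(θ/2); θ = 5.715, cos(θ/2) ≈ -0.959916, sin(θ/2) ≈ 0.280287.
With a = amp(|10⟩) = -0.08238 and b = amp(|11⟩) = 0.1072:
new amp(|10⟩) = (-0.959916 - 0.280287i)·a = (0.07908 + 0.02309i)
new amp(|11⟩) = (-0.959916 + 0.280287i)·b = (-0.1029 + 0.03005i)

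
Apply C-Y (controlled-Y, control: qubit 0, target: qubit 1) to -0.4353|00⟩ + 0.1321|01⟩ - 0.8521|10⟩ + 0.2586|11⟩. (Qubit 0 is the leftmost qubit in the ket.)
-0.4353|00⟩ + 0.1321|01⟩ - 0.2586i|10⟩ - 0.8521i|11⟩

C-Y leaves the control-|0⟩ kets |00⟩, |01⟩ unchanged and applies Y to qubit 1 on the control-|1⟩ pair (|10⟩, |11⟩).
Y = [[0, -i], [i, 0]].
With a = amp(|10⟩) = -0.8521 and b = amp(|11⟩) = 0.2586:
new amp(|10⟩) = (-i)·b = -0.2586i
new amp(|11⟩) = (i)·a = -0.8521i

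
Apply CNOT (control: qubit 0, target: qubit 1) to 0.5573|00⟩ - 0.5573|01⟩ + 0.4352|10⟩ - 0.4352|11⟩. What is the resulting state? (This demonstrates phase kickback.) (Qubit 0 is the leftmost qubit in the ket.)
0.5573|00⟩ - 0.5573|01⟩ - 0.4352|10⟩ + 0.4352|11⟩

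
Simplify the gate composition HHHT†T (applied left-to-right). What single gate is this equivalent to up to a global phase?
H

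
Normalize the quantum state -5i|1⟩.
-i|1⟩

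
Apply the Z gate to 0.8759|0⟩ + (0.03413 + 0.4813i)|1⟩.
0.8759|0⟩ + (-0.03413 - 0.4813i)|1⟩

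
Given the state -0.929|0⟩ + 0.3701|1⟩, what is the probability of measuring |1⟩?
0.137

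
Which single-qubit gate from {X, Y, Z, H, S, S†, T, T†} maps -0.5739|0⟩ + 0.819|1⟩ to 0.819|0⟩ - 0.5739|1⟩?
X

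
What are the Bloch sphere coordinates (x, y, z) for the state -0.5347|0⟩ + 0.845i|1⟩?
(0, -0.9036, -0.4281)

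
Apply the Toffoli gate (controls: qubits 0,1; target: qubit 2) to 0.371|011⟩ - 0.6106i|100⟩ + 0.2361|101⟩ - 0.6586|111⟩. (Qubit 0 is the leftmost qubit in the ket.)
0.371|011⟩ - 0.6106i|100⟩ + 0.2361|101⟩ - 0.6586|110⟩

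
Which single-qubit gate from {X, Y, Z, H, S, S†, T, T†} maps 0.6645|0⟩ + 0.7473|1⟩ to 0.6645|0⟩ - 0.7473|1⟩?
Z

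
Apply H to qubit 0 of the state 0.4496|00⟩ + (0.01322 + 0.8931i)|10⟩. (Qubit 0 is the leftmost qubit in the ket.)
(0.3273 + 0.6315i)|00⟩ + (0.3086 - 0.6315i)|10⟩

H on qubit 0 mixes each pair of kets that differ only in qubit 0: amplitudes (a, b) of (|…0…⟩, |…1…⟩) become ((a + b)/√2, (a − b)/√2). Kets absent from the input have amplitude 0.
(|00⟩, |10⟩): (a, b) = (0.4496, (0.01322 + 0.8931i)) → ((0.3273 + 0.6315i), (0.3086 - 0.6315i))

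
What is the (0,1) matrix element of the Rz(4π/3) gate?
0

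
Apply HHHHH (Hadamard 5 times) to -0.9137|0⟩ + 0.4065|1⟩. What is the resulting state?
-0.3586|0⟩ - 0.9335|1⟩

H² = I, so H^5 = H: a single Hadamard. With (a, b) = (-0.9137, 0.4065), H gives ((a + b)/√2, (a − b)/√2) = (-0.3586, -0.9335).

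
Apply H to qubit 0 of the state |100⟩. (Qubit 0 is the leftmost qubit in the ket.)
1/√2|000⟩ - 1/√2|100⟩

H on qubit 0 mixes each pair of kets that differ only in qubit 0: amplitudes (a, b) of (|…0…⟩, |…1…⟩) become ((a + b)/√2, (a − b)/√2). Kets absent from the input have amplitude 0.
(|000⟩, |100⟩): (a, b) = (0, 1) → (1/√2, -1/√2)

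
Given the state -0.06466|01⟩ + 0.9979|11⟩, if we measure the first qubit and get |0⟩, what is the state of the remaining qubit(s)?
-|1⟩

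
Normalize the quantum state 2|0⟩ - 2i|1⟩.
1/√2|0⟩ - (1/√2)i|1⟩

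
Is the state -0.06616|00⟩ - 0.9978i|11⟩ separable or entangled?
Entangled

Writing the state as a|00⟩ + b|01⟩ + c|10⟩ + d|11⟩, it is a product state iff ad − bc = 0.
Here (a, b, c, d) = (-0.06616, 0, 0, -0.9978i): ad − bc = (-0.06616)(-0.9978i) − (0)(0) = 0.06601i ≠ 0, so the state is entangled.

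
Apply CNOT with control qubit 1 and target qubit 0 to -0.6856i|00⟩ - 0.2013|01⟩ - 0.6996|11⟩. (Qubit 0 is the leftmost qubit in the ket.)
-0.6856i|00⟩ - 0.6996|01⟩ - 0.2013|11⟩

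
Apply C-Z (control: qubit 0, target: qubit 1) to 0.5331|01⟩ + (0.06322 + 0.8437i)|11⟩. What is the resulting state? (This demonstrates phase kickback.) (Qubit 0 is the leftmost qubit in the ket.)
0.5331|01⟩ + (-0.06322 - 0.8437i)|11⟩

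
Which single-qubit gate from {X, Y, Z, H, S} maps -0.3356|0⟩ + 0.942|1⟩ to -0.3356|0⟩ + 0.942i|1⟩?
S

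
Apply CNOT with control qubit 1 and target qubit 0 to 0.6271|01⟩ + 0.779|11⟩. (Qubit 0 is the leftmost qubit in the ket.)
0.779|01⟩ + 0.6271|11⟩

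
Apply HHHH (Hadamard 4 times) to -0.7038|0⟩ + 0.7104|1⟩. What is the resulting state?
-0.7038|0⟩ + 0.7104|1⟩

H² = I, so an even number of Hadamards cancels: H^4 = I and the state is unchanged.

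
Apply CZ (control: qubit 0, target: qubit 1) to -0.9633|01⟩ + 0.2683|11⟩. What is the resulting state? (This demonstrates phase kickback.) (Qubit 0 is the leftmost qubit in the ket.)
-0.9633|01⟩ - 0.2683|11⟩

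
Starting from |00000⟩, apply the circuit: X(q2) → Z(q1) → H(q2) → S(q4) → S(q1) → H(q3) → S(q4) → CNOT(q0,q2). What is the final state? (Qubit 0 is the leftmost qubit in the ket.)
1/2|00000⟩ + 1/2|00010⟩ - 1/2|00100⟩ - 1/2|00110⟩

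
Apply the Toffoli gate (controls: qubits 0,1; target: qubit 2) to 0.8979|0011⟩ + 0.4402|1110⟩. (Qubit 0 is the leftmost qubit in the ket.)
0.8979|0011⟩ + 0.4402|1100⟩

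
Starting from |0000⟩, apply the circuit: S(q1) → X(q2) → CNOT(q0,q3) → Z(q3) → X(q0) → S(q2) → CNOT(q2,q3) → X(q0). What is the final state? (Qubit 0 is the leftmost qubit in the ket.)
i|0011⟩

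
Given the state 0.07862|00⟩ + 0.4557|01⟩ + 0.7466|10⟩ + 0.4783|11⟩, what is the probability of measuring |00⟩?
0.006181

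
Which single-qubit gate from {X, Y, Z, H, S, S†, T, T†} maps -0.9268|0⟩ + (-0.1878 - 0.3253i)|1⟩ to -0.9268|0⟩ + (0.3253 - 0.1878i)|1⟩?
S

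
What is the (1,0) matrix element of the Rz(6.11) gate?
0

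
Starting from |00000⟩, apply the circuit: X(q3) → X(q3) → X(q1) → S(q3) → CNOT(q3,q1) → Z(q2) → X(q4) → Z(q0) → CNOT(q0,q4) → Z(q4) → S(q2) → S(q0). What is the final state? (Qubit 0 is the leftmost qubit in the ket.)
-|01001⟩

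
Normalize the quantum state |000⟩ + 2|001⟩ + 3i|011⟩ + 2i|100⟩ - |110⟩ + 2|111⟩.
0.2085|000⟩ + 0.417|001⟩ + 0.6255i|011⟩ + 0.417i|100⟩ - 0.2085|110⟩ + 0.417|111⟩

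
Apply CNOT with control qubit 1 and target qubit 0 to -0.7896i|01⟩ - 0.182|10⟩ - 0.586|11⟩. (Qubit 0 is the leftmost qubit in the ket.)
-0.586|01⟩ - 0.182|10⟩ - 0.7896i|11⟩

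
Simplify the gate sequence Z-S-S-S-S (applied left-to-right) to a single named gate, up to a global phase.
Z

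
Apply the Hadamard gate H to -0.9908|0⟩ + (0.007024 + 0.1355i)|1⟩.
(-0.6956 + 0.09581i)|0⟩ + (-0.7056 - 0.09581i)|1⟩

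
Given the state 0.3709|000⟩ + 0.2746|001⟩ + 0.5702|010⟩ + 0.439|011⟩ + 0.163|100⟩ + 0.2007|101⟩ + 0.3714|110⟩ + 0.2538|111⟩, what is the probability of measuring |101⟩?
0.04028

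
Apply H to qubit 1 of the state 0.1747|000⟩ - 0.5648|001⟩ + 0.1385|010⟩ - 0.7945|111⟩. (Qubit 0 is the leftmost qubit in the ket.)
0.2215|000⟩ - 0.3994|001⟩ + 0.0256|010⟩ - 0.3994|011⟩ - 0.5618|101⟩ + 0.5618|111⟩

H on qubit 1 mixes each pair of kets that differ only in qubit 1: amplitudes (a, b) of (|…0…⟩, |…1…⟩) become ((a + b)/√2, (a − b)/√2). Kets absent from the input have amplitude 0.
(|000⟩, |010⟩): (a, b) = (0.1747, 0.1385) → (0.2215, 0.0256)
(|001⟩, |011⟩): (a, b) = (-0.5648, 0) → (-0.3994, -0.3994)
(|101⟩, |111⟩): (a, b) = (0, -0.7945) → (-0.5618, 0.5618)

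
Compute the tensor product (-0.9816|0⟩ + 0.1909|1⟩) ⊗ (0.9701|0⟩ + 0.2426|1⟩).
-0.9523|00⟩ - 0.2381|01⟩ + 0.1852|10⟩ + 0.04631|11⟩

amp(|b₁b₂…⟩) = product of the factor amplitudes for bits b₁, b₂, …; only kets whose every factor amplitude is nonzero survive.
|00⟩: (-0.9816)(0.9701) = -0.9523
|01⟩: (-0.9816)(0.2426) = -0.2381
|10⟩: (0.1909)(0.9701) = 0.1852
|11⟩: (0.1909)(0.2426) = 0.04631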